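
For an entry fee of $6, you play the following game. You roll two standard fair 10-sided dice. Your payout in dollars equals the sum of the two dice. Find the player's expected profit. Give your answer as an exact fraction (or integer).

Distribution of the sum of the two dice: 2 w.p. 1/100, 3 w.p. 1/50, 4 w.p. 3/100, 5 w.p. 1/25, 6 w.p. 1/20, 7 w.p. 3/50, …
E[payout] = (1/100)·2 + (1/50)·3 + (3/100)·4 + (1/25)·5 + (1/20)·6 + (3/50)·7 + (7/100)·8 + (2/25)·9 + (9/100)·10 + (1/10)·11 + (9/100)·12 + (2/25)·13 + (7/100)·14 + (3/50)·15 + (1/20)·16 + (1/25)·17 + (3/100)·18 + (1/50)·19 + (1/100)·20 = 11
Expected profit = 11 − 6 = 5

$5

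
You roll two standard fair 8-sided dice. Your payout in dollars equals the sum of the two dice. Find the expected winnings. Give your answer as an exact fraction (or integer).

$9

Distribution of the sum of the two dice: 2 w.p. 1/64, 3 w.p. 1/32, 4 w.p. 3/64, 5 w.p. 1/16, 6 w.p. 5/64, 7 w.p. 3/32, …
E[payout] = (1/64)·2 + (1/32)·3 + (3/64)·4 + (1/16)·5 + (5/64)·6 + (3/32)·7 + (7/64)·8 + (1/8)·9 + (7/64)·10 + (3/32)·11 + (5/64)·12 + (1/16)·13 + (3/64)·14 + (1/32)·15 + (1/64)·16 = 9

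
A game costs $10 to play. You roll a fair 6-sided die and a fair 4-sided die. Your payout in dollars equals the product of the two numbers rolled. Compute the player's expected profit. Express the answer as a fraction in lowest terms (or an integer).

Distribution of the product of the two numbers rolled: 1 w.p. 1/24, 2 w.p. 1/12, 3 w.p. 1/12, 4 w.p. 1/8, 5 w.p. 1/24, 6 w.p. 1/8, …
E[payout] = (1/24)·1 + (1/12)·2 + (1/12)·3 + (1/8)·4 + (1/24)·5 + (1/8)·6 + (1/12)·8 + (1/24)·9 + (1/24)·10 + (1/8)·12 + (1/24)·15 + (1/24)·16 + (1/24)·18 + (1/24)·20 + (1/24)·24 = 35/4
Expected profit = 35/4 − 10 = -5/4

-5/4 dollars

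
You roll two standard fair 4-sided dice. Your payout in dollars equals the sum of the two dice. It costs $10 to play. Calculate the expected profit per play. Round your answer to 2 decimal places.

-$5.00

Distribution of the sum of the two dice: 2 w.p. 1/16, 3 w.p. 1/8, 4 w.p. 3/16, 5 w.p. 1/4, 6 w.p. 3/16, 7 w.p. 1/8, …
E[payout] = (1/16)·2 + (1/8)·3 + (3/16)·4 + (1/4)·5 + (3/16)·6 + (1/8)·7 + (1/16)·8 = 5
Expected profit = 5 − 10 = -5 ≈ -$5.00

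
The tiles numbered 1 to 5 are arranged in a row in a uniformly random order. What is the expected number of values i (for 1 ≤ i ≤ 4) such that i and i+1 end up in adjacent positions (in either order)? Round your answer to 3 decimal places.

For each i ∈ {1,…,4}, let Xᵢ = 1 if i and i+1 are adjacent. P(Xᵢ=1) = 2·(5−1)!/5! = 2/5.
By linearity, E[ΣXᵢ] = (4)·(2/5) = 8/5.
≈ 1.600

1.600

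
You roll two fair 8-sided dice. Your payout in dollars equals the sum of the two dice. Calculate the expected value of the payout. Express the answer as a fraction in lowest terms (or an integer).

$9

Distribution of the sum of the two dice: 2 w.p. 1/64, 3 w.p. 1/32, 4 w.p. 3/64, 5 w.p. 1/16, 6 w.p. 5/64, 7 w.p. 3/32, …
E[payout] = (1/64)·2 + (1/32)·3 + (3/64)·4 + (1/16)·5 + (5/64)·6 + (3/32)·7 + (7/64)·8 + (1/8)·9 + (7/64)·10 + (3/32)·11 + (5/64)·12 + (1/16)·13 + (3/64)·14 + (1/32)·15 + (1/64)·16 = 9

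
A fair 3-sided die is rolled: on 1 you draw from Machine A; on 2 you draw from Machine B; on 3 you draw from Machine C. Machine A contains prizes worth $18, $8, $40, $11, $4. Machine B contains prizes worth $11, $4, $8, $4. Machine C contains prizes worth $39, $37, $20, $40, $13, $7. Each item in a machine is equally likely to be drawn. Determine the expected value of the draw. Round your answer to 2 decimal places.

$16.32

E[X | Machine A] = (18 + 8 + 40 + 11 + 4)/5 = 81/5
E[X | Machine B] = (11 + 4 + 8 + 4)/4 = 27/4
E[X | Machine C] = (39 + 37 + 20 + 40 + 13 + 7)/6 = 26
E[X] = (1/3)·81/5 + (1/3)·27/4 + (1/3)·26 = 979/60 ≈ 16.32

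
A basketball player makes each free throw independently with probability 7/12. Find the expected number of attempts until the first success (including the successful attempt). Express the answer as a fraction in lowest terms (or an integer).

12/7

For a geometric distribution, E[trials] = 1/p = 1/(7/12) = 12/7.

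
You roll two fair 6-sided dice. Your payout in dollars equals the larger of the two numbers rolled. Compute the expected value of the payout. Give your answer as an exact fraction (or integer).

161/36 dollars

Distribution of the larger of the two numbers rolled: 1 w.p. 1/36, 2 w.p. 1/12, 3 w.p. 5/36, 4 w.p. 7/36, 5 w.p. 1/4, 6 w.p. 11/36
E[payout] = (1/36)·1 + (1/12)·2 + (5/36)·3 + (7/36)·4 + (1/4)·5 + (11/36)·6 = 161/36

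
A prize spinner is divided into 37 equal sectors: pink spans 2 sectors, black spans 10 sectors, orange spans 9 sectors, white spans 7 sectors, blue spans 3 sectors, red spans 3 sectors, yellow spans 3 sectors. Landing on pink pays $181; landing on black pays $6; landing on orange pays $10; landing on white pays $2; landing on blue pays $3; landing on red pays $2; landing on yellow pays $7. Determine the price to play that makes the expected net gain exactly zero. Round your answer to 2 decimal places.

E[payout] = (2/37)·181 + (10/37)·6 + (9/37)·10 + (7/37)·2 + (3/37)·3 + (3/37)·2 + (3/37)·7 = 562/37
Fair fee = E[payout] = 562/37 ≈ $15.19

$15.19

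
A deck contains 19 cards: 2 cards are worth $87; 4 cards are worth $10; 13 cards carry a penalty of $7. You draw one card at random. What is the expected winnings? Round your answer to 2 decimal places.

E[payout] = (2/19)·87 + (4/19)·10 + (13/19)·(-7) = 123/19
≈ $6.47

$6.47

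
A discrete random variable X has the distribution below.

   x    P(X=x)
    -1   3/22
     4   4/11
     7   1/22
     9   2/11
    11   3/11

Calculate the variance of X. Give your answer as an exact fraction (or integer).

2004/121

E[X] = (3/22)·(-1) + (4/11)·4 + (1/22)·7 + (2/11)·9 + (3/11)·11 = 69/11
E[X²] = (3/22)·1 + (4/11)·16 + (1/22)·49 + (2/11)·81 + (3/11)·121 = 615/11
Var(X) = 615/11 − (69/11)² = 2004/121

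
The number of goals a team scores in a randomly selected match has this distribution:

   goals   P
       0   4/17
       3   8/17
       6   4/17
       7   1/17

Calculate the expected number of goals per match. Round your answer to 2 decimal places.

3.24

E[X] = (4/17)·0 + (8/17)·3 + (4/17)·6 + (1/17)·7
     = 55/17 ≈ 3.24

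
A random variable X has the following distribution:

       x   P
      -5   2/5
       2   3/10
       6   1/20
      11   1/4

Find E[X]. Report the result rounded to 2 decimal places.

1.65

E[X] = (2/5)·(-5) + (3/10)·2 + (1/20)·6 + (1/4)·11
     = 33/20 ≈ 1.65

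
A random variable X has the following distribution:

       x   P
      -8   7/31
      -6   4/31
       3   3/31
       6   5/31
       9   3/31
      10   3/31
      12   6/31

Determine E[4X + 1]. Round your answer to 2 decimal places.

E[4x+1] = (7/31)·(-31) + (4/31)·(-23) + (3/31)·13 + (5/31)·25 + (3/31)·37 + (3/31)·41 + (6/31)·49
     = 383/31 ≈ 12.35

12.35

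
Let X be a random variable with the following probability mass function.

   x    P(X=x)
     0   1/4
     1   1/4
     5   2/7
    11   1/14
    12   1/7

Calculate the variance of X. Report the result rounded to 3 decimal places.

E[X] = (1/4)·0 + (1/4)·1 + (2/7)·5 + (1/14)·11 + (1/7)·12 = 117/28
E[X²] = (1/4)·0 + (1/4)·1 + (2/7)·25 + (1/14)·121 + (1/7)·144 = 1025/28
Var(X) = 1025/28 − (117/28)² = 15011/784 ≈ 19.147

19.147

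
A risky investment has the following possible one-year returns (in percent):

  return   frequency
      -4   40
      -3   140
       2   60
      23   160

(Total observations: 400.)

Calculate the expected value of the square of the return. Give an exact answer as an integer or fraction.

Total = 400, so P(return=-4) = 40/400, etc.
E[X²] = (1/10)·16 + (7/20)·9 + (3/20)·4 + (2/5)·529
     = 4339/20

4339/20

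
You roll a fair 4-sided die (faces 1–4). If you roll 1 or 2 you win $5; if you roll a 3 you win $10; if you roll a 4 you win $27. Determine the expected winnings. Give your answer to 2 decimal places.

$11.75

E[payout] = (1/2)·5 + (1/4)·10 + (1/4)·27 = 47/4
≈ $11.75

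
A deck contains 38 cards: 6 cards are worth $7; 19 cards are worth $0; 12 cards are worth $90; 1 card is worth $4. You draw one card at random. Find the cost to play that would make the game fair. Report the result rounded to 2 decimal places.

E[payout] = (6/38)·7 + (19/38)·0 + (12/38)·90 + (1/38)·4 = 563/19
Fair fee = E[payout] = 563/19 ≈ $29.63

$29.63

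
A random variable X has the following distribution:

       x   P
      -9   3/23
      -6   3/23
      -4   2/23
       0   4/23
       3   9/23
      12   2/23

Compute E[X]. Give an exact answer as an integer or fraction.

-2/23

E[X] = (3/23)·(-9) + (3/23)·(-6) + (2/23)·(-4) + (4/23)·0 + (9/23)·3 + (2/23)·12
     = -2/23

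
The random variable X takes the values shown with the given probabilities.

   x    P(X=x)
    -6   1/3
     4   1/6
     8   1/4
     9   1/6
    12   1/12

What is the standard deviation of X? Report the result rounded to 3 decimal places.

6.793

E[X] = 19/6, E[X²] = 337/6
Var(X) = E[X²] − (E[X])² = 337/6 − 361/36 = 1661/36
SD(X) = √(1661/36) ≈ 6.793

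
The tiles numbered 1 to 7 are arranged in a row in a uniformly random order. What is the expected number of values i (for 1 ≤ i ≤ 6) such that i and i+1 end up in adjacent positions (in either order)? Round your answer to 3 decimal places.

1.714

For each i ∈ {1,…,6}, let Xᵢ = 1 if i and i+1 are adjacent. P(Xᵢ=1) = 2·(7−1)!/7! = 2/7.
By linearity, E[ΣXᵢ] = (6)·(2/7) = 12/7.
≈ 1.714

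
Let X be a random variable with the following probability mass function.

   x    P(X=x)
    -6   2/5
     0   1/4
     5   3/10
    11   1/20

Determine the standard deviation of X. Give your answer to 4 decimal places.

5.2752

E[X] = -7/20, E[X²] = 559/20
Var(X) = E[X²] − (E[X])² = 559/20 − 49/400 = 11131/400
SD(X) = √(11131/400) ≈ 5.2752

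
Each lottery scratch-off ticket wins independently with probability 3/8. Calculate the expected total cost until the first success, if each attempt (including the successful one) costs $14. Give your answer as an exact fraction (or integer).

E[#attempts] = 1/p = 8/3; E[cost] = 14·8/3 = 112/3.

112/3 dollars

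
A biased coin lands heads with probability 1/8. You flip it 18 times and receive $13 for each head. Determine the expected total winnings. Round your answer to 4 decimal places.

$29.2500

E[#heads] = 18·1/8 = 9/4 (linearity over flips).
E[winnings] = 13·9/4 = 117/4.
≈ 29.2500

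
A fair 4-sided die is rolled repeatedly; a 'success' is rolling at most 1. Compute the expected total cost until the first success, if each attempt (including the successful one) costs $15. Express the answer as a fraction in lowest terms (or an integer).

E[#attempts] = 1/p = 4; E[cost] = 15·4 = 60.

$60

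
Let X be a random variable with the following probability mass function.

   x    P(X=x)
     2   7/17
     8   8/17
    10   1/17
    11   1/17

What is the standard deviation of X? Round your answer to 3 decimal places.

3.294

E[X] = 99/17, E[X²] = 761/17
Var(X) = E[X²] − (E[X])² = 761/17 − 9801/289 = 3136/289
SD(X) = √(3136/289) ≈ 3.294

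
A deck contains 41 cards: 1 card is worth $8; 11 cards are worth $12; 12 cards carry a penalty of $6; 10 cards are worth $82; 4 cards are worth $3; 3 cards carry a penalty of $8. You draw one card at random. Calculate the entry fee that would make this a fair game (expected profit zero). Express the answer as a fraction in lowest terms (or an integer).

E[payout] = (1/41)·8 + (11/41)·12 + (12/41)·(-6) + (10/41)·82 + (4/41)·3 + (3/41)·(-8) = 876/41
Fair fee = E[payout] = 876/41

876/41 dollars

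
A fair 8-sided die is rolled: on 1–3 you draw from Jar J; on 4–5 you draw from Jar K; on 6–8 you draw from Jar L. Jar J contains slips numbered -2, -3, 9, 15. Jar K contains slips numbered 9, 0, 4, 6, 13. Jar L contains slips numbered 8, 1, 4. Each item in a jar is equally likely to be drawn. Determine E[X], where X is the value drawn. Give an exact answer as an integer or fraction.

801/160

E[X | Jar J] = (-2 − 3 + 9 + 15)/4 = 19/4
E[X | Jar K] = (9 + 0 + 4 + 6 + 13)/5 = 32/5
E[X | Jar L] = (8 + 1 + 4)/3 = 13/3
E[X] = (3/8)·19/4 + (1/4)·32/5 + (3/8)·13/3 = 801/160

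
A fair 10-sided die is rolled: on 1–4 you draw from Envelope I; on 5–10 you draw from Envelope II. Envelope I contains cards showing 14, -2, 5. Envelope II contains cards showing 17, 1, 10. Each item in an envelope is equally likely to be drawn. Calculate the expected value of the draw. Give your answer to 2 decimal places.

7.87

E[X | Envelope I] = (14 − 2 + 5)/3 = 17/3
E[X | Envelope II] = (17 + 1 + 10)/3 = 28/3
E[X] = (2/5)·17/3 + (3/5)·28/3 = 118/15 ≈ 7.87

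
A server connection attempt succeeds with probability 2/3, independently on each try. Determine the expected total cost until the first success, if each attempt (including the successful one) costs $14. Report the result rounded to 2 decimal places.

E[#attempts] = 1/p = 3/2; E[cost] = 14·3/2 = 21.
≈ 21.00

$21.00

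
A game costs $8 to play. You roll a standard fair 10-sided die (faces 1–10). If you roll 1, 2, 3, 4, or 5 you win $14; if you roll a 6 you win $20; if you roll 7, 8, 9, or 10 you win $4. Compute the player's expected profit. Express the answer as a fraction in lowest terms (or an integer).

E[payout] = (2/5)·4 + (1/2)·14 + (1/10)·20 = 53/5
Expected profit = 53/5 − 8 = 13/5

13/5 dollars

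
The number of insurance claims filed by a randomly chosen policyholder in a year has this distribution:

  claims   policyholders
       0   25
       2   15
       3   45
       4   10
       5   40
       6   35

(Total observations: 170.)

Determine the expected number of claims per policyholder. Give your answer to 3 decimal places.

3.618

Total = 170, so P(claims=0) = 25/170, etc.
E[X] = (5/34)·0 + (3/34)·2 + (9/34)·3 + (1/17)·4 + (4/17)·5 + (7/34)·6
     = 123/34 ≈ 3.618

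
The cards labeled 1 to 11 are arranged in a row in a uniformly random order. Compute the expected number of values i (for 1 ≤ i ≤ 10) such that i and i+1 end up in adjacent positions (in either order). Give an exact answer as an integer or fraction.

20/11

For each i ∈ {1,…,10}, let Xᵢ = 1 if i and i+1 are adjacent. P(Xᵢ=1) = 2·(11−1)!/11! = 2/11.
By linearity, E[ΣXᵢ] = (10)·(2/11) = 20/11.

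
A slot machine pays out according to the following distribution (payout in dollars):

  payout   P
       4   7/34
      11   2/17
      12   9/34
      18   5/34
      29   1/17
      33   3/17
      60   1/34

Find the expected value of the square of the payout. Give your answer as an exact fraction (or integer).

E[X²] = (7/34)·16 + (2/17)·121 + (9/34)·144 + (5/34)·324 + (1/17)·841 + (3/17)·1089 + (1/34)·3600
     = 7664/17

7664/17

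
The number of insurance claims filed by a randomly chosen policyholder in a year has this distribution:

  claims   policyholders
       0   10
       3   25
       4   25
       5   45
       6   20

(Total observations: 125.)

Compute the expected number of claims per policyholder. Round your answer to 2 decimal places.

Total = 125, so P(claims=0) = 10/125, etc.
E[X] = (2/25)·0 + (1/5)·3 + (1/5)·4 + (9/25)·5 + (4/25)·6
     = 104/25 ≈ 4.16

4.16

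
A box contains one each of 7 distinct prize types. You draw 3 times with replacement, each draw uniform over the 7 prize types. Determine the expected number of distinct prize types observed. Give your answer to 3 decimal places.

2.592

Let Xⱼ=1 if type j appears at least once. P(Xⱼ=1) = 1 − ((7−1)/7)^3 = 127/343.
E[#distinct] = 7·127/343 = 127/49.
≈ 2.592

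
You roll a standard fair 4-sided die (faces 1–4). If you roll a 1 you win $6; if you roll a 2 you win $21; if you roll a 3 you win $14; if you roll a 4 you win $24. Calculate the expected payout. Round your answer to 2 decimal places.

E[payout] = (1/4)·6 + (1/4)·14 + (1/4)·21 + (1/4)·24 = 65/4
≈ $16.25

$16.25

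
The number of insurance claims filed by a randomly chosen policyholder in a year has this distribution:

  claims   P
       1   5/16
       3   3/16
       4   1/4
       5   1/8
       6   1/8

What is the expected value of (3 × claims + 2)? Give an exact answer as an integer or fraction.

E[3x+2] = (5/16)·5 + (3/16)·11 + (1/4)·14 + (1/8)·17 + (1/8)·20
     = 47/4

47/4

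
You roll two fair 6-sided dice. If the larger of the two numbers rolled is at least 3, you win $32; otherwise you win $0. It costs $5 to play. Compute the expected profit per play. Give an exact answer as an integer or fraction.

E[payout] = (1/9)·0 + (8/9)·32 = 256/9
Expected profit = 256/9 − 5 = 211/9

211/9 dollars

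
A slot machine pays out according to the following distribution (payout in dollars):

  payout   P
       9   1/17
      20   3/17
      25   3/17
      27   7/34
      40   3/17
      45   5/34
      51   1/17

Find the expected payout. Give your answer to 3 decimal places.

$30.706

E[X] = (1/17)·9 + (3/17)·20 + (3/17)·25 + (7/34)·27 + (3/17)·40 + (5/34)·45 + (1/17)·51
     = 522/17 ≈ 30.706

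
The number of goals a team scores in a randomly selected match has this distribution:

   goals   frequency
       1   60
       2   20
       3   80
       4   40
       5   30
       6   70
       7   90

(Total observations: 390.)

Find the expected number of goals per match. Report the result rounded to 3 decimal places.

4.359

Total = 390, so P(goals=1) = 60/390, etc.
E[X] = (2/13)·1 + (2/39)·2 + (8/39)·3 + (4/39)·4 + (1/13)·5 + (7/39)·6 + (3/13)·7
     = 170/39 ≈ 4.359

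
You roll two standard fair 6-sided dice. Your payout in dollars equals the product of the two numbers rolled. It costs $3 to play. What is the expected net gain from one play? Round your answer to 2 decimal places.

Distribution of the product of the two numbers rolled: 1 w.p. 1/36, 2 w.p. 1/18, 3 w.p. 1/18, 4 w.p. 1/12, 5 w.p. 1/18, 6 w.p. 1/9, …
E[payout] = (1/36)·1 + (1/18)·2 + (1/18)·3 + (1/12)·4 + (1/18)·5 + (1/9)·6 + (1/18)·8 + (1/36)·9 + (1/18)·10 + (1/9)·12 + (1/18)·15 + (1/36)·16 + (1/18)·18 + (1/18)·20 + (1/18)·24 + (1/36)·25 + (1/18)·30 + (1/36)·36 = 49/4
Expected profit = 49/4 − 3 = 37/4 ≈ $9.25

$9.25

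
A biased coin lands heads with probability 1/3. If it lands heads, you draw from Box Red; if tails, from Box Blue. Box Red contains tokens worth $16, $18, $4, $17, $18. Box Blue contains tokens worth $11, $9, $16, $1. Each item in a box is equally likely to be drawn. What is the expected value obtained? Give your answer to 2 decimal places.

E[X | Box Red] = (16 + 18 + 4 + 17 + 18)/5 = 73/5
E[X | Box Blue] = (11 + 9 + 16 + 1)/4 = 37/4
E[X] = (1/3)·73/5 + (2/3)·37/4 = 331/30 ≈ 11.03

$11.03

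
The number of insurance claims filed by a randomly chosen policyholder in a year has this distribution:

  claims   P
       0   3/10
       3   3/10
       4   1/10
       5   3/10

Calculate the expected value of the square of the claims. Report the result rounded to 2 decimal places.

11.80

E[X²] = (3/10)·0 + (3/10)·9 + (1/10)·16 + (3/10)·25
     = 59/5 ≈ 11.80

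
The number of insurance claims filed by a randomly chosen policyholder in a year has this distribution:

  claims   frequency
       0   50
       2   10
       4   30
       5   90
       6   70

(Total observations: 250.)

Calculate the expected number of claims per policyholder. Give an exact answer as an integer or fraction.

Total = 250, so P(claims=0) = 50/250, etc.
E[X] = (1/5)·0 + (1/25)·2 + (3/25)·4 + (9/25)·5 + (7/25)·6
     = 101/25

101/25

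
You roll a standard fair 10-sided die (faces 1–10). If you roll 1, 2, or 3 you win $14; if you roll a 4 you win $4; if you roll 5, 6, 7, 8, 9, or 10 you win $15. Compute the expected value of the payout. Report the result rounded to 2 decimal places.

$13.60

E[payout] = (1/10)·4 + (3/10)·14 + (3/5)·15 = 68/5
≈ $13.60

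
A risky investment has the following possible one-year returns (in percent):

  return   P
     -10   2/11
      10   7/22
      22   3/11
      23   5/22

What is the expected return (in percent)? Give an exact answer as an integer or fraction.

277/22

E[X] = (2/11)·(-10) + (7/22)·10 + (3/11)·22 + (5/22)·23
     = 277/22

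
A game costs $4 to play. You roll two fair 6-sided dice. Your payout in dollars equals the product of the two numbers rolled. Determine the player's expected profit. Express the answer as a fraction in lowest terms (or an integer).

Distribution of the product of the two numbers rolled: 1 w.p. 1/36, 2 w.p. 1/18, 3 w.p. 1/18, 4 w.p. 1/12, 5 w.p. 1/18, 6 w.p. 1/9, …
E[payout] = (1/36)·1 + (1/18)·2 + (1/18)·3 + (1/12)·4 + (1/18)·5 + (1/9)·6 + (1/18)·8 + (1/36)·9 + (1/18)·10 + (1/9)·12 + (1/18)·15 + (1/36)·16 + (1/18)·18 + (1/18)·20 + (1/18)·24 + (1/36)·25 + (1/18)·30 + (1/36)·36 = 49/4
Expected profit = 49/4 − 4 = 33/4

33/4 dollars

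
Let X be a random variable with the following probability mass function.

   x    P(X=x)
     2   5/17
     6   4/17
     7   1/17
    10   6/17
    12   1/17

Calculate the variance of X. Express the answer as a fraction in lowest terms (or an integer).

E[X] = (5/17)·2 + (4/17)·6 + (1/17)·7 + (6/17)·10 + (1/17)·12 = 113/17
E[X²] = (5/17)·4 + (4/17)·36 + (1/17)·49 + (6/17)·100 + (1/17)·144 = 957/17
Var(X) = 957/17 − (113/17)² = 3500/289

3500/289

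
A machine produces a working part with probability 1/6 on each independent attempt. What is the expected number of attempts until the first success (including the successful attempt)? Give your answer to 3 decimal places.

For a geometric distribution, E[trials] = 1/p = 1/(1/6) = 6.
≈ 6.000

6.000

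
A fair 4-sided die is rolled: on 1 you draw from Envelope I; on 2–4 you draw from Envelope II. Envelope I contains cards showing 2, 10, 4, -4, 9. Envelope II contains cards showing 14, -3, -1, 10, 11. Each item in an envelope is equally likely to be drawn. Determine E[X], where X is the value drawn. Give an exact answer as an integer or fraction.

57/10

E[X | Envelope I] = (2 + 10 + 4 − 4 + 9)/5 = 21/5
E[X | Envelope II] = (14 − 3 − 1 + 10 + 11)/5 = 31/5
E[X] = (1/4)·21/5 + (3/4)·31/5 = 57/10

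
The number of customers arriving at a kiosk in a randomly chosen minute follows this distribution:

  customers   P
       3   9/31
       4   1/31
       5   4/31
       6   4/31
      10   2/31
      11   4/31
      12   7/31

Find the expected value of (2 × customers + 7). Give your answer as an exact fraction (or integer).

E[2x+7] = (9/31)·13 + (1/31)·15 + (4/31)·17 + (4/31)·19 + (2/31)·27 + (4/31)·29 + (7/31)·31
     = 663/31

663/31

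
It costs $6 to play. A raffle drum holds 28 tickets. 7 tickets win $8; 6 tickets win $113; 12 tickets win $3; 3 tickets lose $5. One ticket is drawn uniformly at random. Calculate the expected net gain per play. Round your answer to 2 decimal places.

E[payout] = (7/28)·8 + (6/28)·113 + (12/28)·3 + (3/28)·(-5) = 755/28
Expected profit = 755/28 − 6 = 587/28 ≈ $20.96

$20.96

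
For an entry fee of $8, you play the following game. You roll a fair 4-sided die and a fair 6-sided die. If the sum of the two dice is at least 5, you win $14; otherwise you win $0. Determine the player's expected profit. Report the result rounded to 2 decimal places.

E[payout] = (1/4)·0 + (3/4)·14 = 21/2
Expected profit = 21/2 − 8 = 5/2 ≈ $2.50

$2.50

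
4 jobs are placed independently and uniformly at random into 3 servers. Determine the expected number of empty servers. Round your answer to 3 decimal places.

Let Xⱼ=1 if server j is empty. P(Xⱼ=1) = ((3-1)/3)^4 = 16/81.
By linearity, E[#empty] = 3·16/81 = 16/27.
≈ 0.593

0.593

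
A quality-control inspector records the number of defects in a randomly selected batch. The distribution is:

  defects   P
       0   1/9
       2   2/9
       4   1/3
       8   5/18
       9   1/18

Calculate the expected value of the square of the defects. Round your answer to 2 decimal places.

28.50

E[X²] = (1/9)·0 + (2/9)·4 + (1/3)·16 + (5/18)·64 + (1/18)·81
     = 57/2 ≈ 28.50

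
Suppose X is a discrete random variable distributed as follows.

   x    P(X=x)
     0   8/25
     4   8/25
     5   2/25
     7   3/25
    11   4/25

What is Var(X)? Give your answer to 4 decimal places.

14.0416

E[X] = (8/25)·0 + (8/25)·4 + (2/25)·5 + (3/25)·7 + (4/25)·11 = 107/25
E[X²] = (8/25)·0 + (8/25)·16 + (2/25)·25 + (3/25)·49 + (4/25)·121 = 809/25
Var(X) = 809/25 − (107/25)² = 8776/625 ≈ 14.0416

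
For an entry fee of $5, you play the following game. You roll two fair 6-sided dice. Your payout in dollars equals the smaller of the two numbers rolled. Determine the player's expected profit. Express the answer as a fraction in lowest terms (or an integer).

-89/36 dollars

Distribution of the smaller of the two numbers rolled: 1 w.p. 11/36, 2 w.p. 1/4, 3 w.p. 7/36, 4 w.p. 5/36, 5 w.p. 1/12, 6 w.p. 1/36
E[payout] = (11/36)·1 + (1/4)·2 + (7/36)·3 + (5/36)·4 + (1/12)·5 + (1/36)·6 = 91/36
Expected profit = 91/36 − 5 = -89/36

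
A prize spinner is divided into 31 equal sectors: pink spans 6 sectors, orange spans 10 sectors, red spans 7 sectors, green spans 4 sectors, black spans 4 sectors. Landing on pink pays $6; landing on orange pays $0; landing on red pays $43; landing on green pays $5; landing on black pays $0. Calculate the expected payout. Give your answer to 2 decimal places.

$11.52

E[payout] = (6/31)·6 + (10/31)·0 + (7/31)·43 + (4/31)·5 + (4/31)·0 = 357/31
≈ $11.52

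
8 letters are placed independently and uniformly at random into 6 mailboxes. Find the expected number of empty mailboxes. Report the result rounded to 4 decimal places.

1.3954

Let Xⱼ=1 if mailbox j is empty. P(Xⱼ=1) = ((6-1)/6)^8 = 390625/1679616.
By linearity, E[#empty] = 6·390625/1679616 = 390625/279936.
≈ 1.3954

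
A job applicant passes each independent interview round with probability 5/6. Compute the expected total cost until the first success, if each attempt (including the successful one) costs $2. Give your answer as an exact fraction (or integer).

E[#attempts] = 1/p = 6/5; E[cost] = 2·6/5 = 12/5.

12/5 dollars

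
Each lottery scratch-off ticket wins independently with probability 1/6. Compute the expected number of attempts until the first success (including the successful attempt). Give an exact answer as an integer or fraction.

6

For a geometric distribution, E[trials] = 1/p = 1/(1/6) = 6.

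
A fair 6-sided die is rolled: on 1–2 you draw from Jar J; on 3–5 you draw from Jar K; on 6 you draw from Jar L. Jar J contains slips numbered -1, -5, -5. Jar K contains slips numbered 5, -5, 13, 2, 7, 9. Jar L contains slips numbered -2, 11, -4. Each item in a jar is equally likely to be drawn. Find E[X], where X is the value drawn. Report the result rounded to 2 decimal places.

1.64

E[X | Jar J] = (-1 − 5 − 5)/3 = -11/3
E[X | Jar K] = (5 − 5 + 13 + 2 + 7 + 9)/6 = 31/6
E[X | Jar L] = (-2 + 11 − 4)/3 = 5/3
E[X] = (1/3)·(-11/3) + (1/2)·31/6 + (1/6)·5/3 = 59/36 ≈ 1.64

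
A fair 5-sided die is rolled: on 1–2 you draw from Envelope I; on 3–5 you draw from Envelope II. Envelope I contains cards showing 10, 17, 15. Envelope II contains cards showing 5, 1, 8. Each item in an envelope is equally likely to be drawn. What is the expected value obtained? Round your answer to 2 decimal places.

8.40

E[X | Envelope I] = (10 + 17 + 15)/3 = 14
E[X | Envelope II] = (5 + 1 + 8)/3 = 14/3
E[X] = (2/5)·14 + (3/5)·14/3 = 42/5 ≈ 8.40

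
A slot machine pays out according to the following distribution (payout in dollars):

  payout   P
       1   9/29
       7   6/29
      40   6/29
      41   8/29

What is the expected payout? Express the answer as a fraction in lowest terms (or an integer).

619/29 dollars

E[X] = (9/29)·1 + (6/29)·7 + (6/29)·40 + (8/29)·41
     = 619/29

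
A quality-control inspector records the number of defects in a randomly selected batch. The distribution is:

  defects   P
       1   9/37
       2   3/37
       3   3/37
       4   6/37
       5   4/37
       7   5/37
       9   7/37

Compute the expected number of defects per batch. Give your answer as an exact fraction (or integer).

166/37

E[X] = (9/37)·1 + (3/37)·2 + (3/37)·3 + (6/37)·4 + (4/37)·5 + (5/37)·7 + (7/37)·9
     = 166/37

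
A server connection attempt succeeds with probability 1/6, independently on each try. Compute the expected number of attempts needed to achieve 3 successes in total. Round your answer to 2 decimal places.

18.00

By linearity (sum of 3 independent geometric waits), E[trials] = 3/p = 3/(1/6) = 18.
≈ 18.00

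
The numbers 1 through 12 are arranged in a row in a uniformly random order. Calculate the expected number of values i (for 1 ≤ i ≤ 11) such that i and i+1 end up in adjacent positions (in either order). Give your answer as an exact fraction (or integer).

11/6

For each i ∈ {1,…,11}, let Xᵢ = 1 if i and i+1 are adjacent. P(Xᵢ=1) = 2·(12−1)!/12! = 2/12.
By linearity, E[ΣXᵢ] = (11)·(2/12) = 11/6.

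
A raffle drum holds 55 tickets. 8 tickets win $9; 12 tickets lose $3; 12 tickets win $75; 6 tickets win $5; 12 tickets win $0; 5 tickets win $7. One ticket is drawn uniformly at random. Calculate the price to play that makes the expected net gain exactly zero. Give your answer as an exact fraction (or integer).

91/5 dollars

E[payout] = (8/55)·9 + (12/55)·(-3) + (12/55)·75 + (6/55)·5 + (12/55)·0 + (5/55)·7 = 91/5
Fair fee = E[payout] = 91/5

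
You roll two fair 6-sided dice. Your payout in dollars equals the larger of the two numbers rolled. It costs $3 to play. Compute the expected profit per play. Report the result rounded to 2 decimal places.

$1.47

Distribution of the larger of the two numbers rolled: 1 w.p. 1/36, 2 w.p. 1/12, 3 w.p. 5/36, 4 w.p. 7/36, 5 w.p. 1/4, 6 w.p. 11/36
E[payout] = (1/36)·1 + (1/12)·2 + (5/36)·3 + (7/36)·4 + (1/4)·5 + (11/36)·6 = 161/36
Expected profit = 161/36 − 3 = 53/36 ≈ $1.47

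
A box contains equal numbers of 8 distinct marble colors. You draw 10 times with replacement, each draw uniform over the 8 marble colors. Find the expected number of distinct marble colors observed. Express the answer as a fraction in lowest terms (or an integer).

Let Xⱼ=1 if type j appears at least once. P(Xⱼ=1) = 1 − ((8−1)/8)^10 = 791266575/1073741824.
E[#distinct] = 8·791266575/1073741824 = 791266575/134217728.

791266575/134217728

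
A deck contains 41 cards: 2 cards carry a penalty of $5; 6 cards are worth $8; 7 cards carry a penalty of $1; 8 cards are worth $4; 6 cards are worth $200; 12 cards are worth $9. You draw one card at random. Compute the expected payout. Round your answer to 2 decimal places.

E[payout] = (2/41)·(-5) + (6/41)·8 + (7/41)·(-1) + (8/41)·4 + (6/41)·200 + (12/41)·9 = 1371/41
≈ $33.44

$33.44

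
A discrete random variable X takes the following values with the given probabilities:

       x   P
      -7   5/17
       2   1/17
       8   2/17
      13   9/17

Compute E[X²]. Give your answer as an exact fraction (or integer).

1898/17

E[X²] = (5/17)·49 + (1/17)·4 + (2/17)·64 + (9/17)·169
     = 1898/17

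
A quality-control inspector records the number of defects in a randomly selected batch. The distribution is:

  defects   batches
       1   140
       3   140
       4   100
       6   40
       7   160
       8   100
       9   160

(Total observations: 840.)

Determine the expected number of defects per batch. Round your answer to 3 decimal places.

5.429

Total = 840, so P(defects=1) = 140/840, etc.
E[X] = (1/6)·1 + (1/6)·3 + (5/42)·4 + (1/21)·6 + (4/21)·7 + (5/42)·8 + (4/21)·9
     = 38/7 ≈ 5.429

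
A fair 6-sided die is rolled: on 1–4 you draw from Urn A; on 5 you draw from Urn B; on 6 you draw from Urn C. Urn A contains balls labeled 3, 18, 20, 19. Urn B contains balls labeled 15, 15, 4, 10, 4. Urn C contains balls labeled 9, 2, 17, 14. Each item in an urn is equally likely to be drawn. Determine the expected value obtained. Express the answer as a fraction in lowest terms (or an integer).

E[X | Urn A] = (3 + 18 + 20 + 19)/4 = 15
E[X | Urn B] = (15 + 15 + 4 + 10 + 4)/5 = 48/5
E[X | Urn C] = (9 + 2 + 17 + 14)/4 = 21/2
E[X] = (2/3)·15 + (1/6)·48/5 + (1/6)·21/2 = 267/20

267/20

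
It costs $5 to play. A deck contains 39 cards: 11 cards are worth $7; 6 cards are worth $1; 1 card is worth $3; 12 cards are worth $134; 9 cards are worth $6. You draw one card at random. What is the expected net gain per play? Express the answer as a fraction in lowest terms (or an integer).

1553/39 dollars

E[payout] = (11/39)·7 + (6/39)·1 + (1/39)·3 + (12/39)·134 + (9/39)·6 = 1748/39
Expected profit = 1748/39 − 5 = 1553/39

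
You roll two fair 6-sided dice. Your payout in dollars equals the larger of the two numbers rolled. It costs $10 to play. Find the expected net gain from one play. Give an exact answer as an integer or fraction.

Distribution of the larger of the two numbers rolled: 1 w.p. 1/36, 2 w.p. 1/12, 3 w.p. 5/36, 4 w.p. 7/36, 5 w.p. 1/4, 6 w.p. 11/36
E[payout] = (1/36)·1 + (1/12)·2 + (5/36)·3 + (7/36)·4 + (1/4)·5 + (11/36)·6 = 161/36
Expected profit = 161/36 − 10 = -199/36

-199/36 dollars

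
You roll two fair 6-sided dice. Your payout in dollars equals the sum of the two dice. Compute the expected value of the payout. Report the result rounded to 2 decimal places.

$7.00

Distribution of the sum of the two dice: 2 w.p. 1/36, 3 w.p. 1/18, 4 w.p. 1/12, 5 w.p. 1/9, 6 w.p. 5/36, 7 w.p. 1/6, …
E[payout] = (1/36)·2 + (1/18)·3 + (1/12)·4 + (1/9)·5 + (5/36)·6 + (1/6)·7 + (5/36)·8 + (1/9)·9 + (1/12)·10 + (1/18)·11 + (1/36)·12 = 7
≈ $7.00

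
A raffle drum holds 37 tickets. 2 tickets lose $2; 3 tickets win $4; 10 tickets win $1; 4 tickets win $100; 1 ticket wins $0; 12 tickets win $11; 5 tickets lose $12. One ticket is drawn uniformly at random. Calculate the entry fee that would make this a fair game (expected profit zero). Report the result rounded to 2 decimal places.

E[payout] = (2/37)·(-2) + (3/37)·4 + (10/37)·1 + (4/37)·100 + (1/37)·0 + (12/37)·11 + (5/37)·(-12) = 490/37
Fair fee = E[payout] = 490/37 ≈ $13.24

$13.24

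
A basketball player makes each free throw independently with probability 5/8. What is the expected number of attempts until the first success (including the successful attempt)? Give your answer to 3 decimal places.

For a geometric distribution, E[trials] = 1/p = 1/(5/8) = 8/5.
≈ 1.600

1.600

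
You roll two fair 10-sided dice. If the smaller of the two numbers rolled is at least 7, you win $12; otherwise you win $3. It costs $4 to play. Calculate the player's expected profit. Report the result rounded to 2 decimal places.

E[payout] = (21/25)·3 + (4/25)·12 = 111/25
Expected profit = 111/25 − 4 = 11/25 ≈ $0.44

$0.44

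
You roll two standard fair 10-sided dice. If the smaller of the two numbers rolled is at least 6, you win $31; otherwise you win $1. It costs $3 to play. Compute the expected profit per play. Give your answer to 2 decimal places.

$5.50

E[payout] = (3/4)·1 + (1/4)·31 = 17/2
Expected profit = 17/2 − 3 = 11/2 ≈ $5.50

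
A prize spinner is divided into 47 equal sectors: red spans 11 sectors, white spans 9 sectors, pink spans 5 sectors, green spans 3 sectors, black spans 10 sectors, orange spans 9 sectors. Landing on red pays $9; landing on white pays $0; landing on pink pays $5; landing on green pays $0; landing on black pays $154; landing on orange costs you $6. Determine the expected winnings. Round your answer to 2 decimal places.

$34.26

E[payout] = (11/47)·9 + (9/47)·0 + (5/47)·5 + (3/47)·0 + (10/47)·154 + (9/47)·(-6) = 1610/47
≈ $34.26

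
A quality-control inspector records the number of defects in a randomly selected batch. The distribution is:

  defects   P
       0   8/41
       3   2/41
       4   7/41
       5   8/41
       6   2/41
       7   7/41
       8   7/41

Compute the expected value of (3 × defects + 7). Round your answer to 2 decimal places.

20.98

E[3x+7] = (8/41)·7 + (2/41)·16 + (7/41)·19 + (8/41)·22 + (2/41)·25 + (7/41)·28 + (7/41)·31
     = 860/41 ≈ 20.98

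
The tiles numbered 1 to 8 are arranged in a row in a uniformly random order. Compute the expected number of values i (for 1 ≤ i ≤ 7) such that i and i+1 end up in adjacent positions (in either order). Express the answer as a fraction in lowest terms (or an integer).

7/4

For each i ∈ {1,…,7}, let Xᵢ = 1 if i and i+1 are adjacent. P(Xᵢ=1) = 2·(8−1)!/8! = 2/8.
By linearity, E[ΣXᵢ] = (7)·(2/8) = 7/4.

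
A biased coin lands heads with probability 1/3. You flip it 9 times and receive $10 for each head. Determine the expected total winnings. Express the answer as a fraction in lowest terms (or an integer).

E[#heads] = 9·1/3 = 3 (linearity over flips).
E[winnings] = 10·3 = 30.

$30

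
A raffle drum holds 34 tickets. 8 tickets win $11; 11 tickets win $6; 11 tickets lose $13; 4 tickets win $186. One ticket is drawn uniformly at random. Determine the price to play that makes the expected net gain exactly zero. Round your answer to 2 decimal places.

E[payout] = (8/34)·11 + (11/34)·6 + (11/34)·(-13) + (4/34)·186 = 755/34
Fair fee = E[payout] = 755/34 ≈ $22.21

$22.21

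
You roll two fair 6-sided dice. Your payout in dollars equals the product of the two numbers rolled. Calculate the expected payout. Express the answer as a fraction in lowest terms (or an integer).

Distribution of the product of the two numbers rolled: 1 w.p. 1/36, 2 w.p. 1/18, 3 w.p. 1/18, 4 w.p. 1/12, 5 w.p. 1/18, 6 w.p. 1/9, …
E[payout] = (1/36)·1 + (1/18)·2 + (1/18)·3 + (1/12)·4 + (1/18)·5 + (1/9)·6 + (1/18)·8 + (1/36)·9 + (1/18)·10 + (1/9)·12 + (1/18)·15 + (1/36)·16 + (1/18)·18 + (1/18)·20 + (1/18)·24 + (1/36)·25 + (1/18)·30 + (1/36)·36 = 49/4

49/4 dollars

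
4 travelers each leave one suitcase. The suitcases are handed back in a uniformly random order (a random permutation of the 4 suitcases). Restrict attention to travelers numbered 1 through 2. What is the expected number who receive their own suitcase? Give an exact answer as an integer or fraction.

1/2

Let Xᵢ = 1 if person i gets their own suitcase. For each i, P(Xᵢ=1) = 1/4.
By linearity of expectation, E[X₁+…+X_2] = 2·(1/4) = 1/2.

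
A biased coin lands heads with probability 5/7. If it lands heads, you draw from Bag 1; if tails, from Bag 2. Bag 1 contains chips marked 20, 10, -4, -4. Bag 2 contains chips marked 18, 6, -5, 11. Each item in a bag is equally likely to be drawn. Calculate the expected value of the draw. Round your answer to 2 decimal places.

E[X | Bag 1] = (20 + 10 − 4 − 4)/4 = 11/2
E[X | Bag 2] = (18 + 6 − 5 + 11)/4 = 15/2
E[X] = (5/7)·11/2 + (2/7)·15/2 = 85/14 ≈ 6.07

6.07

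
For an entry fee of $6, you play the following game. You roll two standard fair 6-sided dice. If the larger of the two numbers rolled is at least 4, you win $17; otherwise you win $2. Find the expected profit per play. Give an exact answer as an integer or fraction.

29/4 dollars

E[payout] = (1/4)·2 + (3/4)·17 = 53/4
Expected profit = 53/4 − 6 = 29/4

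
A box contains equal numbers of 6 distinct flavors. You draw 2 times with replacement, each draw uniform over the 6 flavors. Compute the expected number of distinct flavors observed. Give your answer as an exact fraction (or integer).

11/6

Let Xⱼ=1 if type j appears at least once. P(Xⱼ=1) = 1 − ((6−1)/6)^2 = 11/36.
E[#distinct] = 6·11/36 = 11/6.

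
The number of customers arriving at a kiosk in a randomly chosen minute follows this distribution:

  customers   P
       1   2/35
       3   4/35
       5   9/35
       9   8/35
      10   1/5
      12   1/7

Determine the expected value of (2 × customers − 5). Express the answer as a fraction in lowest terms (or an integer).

347/35

E[2x-5] = (2/35)·(-3) + (4/35)·1 + (9/35)·5 + (8/35)·13 + (1/5)·15 + (1/7)·19
     = 347/35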